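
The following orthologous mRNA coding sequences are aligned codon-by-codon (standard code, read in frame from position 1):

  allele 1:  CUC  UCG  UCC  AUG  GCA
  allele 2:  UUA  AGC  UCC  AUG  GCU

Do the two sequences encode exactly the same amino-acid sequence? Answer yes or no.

yes

Codon 1: CUC Leu / UUA Leu — synonymous.
Codon 2: UCG Ser / AGC Ser — synonymous.
Codon 3: UCC Ser / UCC Ser — identical.
Codon 4: AUG Met / AUG Met — identical.
Codon 5: GCA Ala / GCU Ala — synonymous.
Nonsynonymous differences: 0 → same protein.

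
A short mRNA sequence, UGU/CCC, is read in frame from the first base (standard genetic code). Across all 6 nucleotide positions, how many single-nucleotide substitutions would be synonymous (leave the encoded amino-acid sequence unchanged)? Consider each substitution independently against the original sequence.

Codon 1 (UGU, Cys): 1 synonymous substitution.
Codon 2 (CCC, Pro): 3 synonymous substitutions.
Total: 1 + 3 = 4.

4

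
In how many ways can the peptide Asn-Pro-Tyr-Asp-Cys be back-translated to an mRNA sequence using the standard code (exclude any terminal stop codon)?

64

Asn: 2 codons.
Pro: 4 codons.
Tyr: 2 codons.
Asp: 2 codons.
Cys: 2 codons.
2 × 4 × 2 × 2 × 2 = 64.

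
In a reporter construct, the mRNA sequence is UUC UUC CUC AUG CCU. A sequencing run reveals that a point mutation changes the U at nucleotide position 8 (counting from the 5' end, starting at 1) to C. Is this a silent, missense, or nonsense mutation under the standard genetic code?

Position 8 falls in codon 3: CUC → Leu.
After the substitution the codon is CCC → Pro.
Leu ≠ Pro, so this is a missense mutation.

missense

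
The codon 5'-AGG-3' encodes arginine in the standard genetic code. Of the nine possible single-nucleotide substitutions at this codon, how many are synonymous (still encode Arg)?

2

Position 1: CGG → 1 synonymous.
Position 2: none → 0 synonymous.
Position 3: AGA → 1 synonymous.
Total: 1 + 0 + 1 = 2.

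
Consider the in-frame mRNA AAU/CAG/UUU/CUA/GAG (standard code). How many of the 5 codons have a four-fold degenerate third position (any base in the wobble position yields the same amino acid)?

Codon 1 AAU (Asn): third position 2-fold.
Codon 2 CAG (Gln): third position 2-fold.
Codon 3 UUU (Phe): third position 2-fold.
Codon 4 CUA (Leu): third position 4-fold.
Codon 5 GAG (Glu): third position 2-fold.
Four-fold degenerate third positions: 1.

1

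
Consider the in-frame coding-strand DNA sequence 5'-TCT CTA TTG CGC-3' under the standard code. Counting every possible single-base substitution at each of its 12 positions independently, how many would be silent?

12

Codon 1 (TCT, Ser): 3 synonymous substitutions.
Codon 2 (CTA, Leu): 4 synonymous substitutions.
Codon 3 (TTG, Leu): 2 synonymous substitutions.
Codon 4 (CGC, Arg): 3 synonymous substitutions.
Total: 3 + 4 + 2 + 3 = 12.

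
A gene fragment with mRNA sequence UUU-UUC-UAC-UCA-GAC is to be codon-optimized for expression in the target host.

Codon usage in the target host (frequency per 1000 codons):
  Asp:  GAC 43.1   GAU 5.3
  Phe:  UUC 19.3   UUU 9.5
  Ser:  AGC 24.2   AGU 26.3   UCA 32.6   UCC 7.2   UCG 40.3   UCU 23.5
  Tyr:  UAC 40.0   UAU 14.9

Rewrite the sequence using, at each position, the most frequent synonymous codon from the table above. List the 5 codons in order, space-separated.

UUC UUC UAC UCG GAC

Codon 1 (Phe): best is UUC at 19.3.
Codon 2 (Phe): best is UUC at 19.3.
Codon 3 (Tyr): best is UAC at 40.0.
Codon 4 (Ser): best is UCG at 40.3.
Codon 5 (Asp): best is GAC at 43.1.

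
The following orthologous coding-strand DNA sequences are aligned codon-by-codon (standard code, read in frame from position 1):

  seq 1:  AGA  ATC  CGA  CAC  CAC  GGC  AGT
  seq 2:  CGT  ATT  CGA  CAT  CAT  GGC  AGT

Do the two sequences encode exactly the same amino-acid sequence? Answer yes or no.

Codon 1: AGA Arg / CGT Arg — synonymous.
Codon 2: ATC Ile / ATT Ile — synonymous.
Codon 3: CGA Arg / CGA Arg — identical.
Codon 4: CAC His / CAT His — synonymous.
Codon 5: CAC His / CAT His — synonymous.
Codon 6: GGC Gly / GGC Gly — identical.
Codon 7: AGT Ser / AGT Ser — identical.
Nonsynonymous differences: 0 → same protein.

yes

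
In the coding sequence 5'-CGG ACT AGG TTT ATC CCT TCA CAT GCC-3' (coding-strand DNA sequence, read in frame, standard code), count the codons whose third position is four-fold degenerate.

5

Codon 1 CGG (Arg): third position 4-fold.
Codon 2 ACT (Thr): third position 4-fold.
Codon 3 AGG (Arg): third position 2-fold.
Codon 4 TTT (Phe): third position 2-fold.
Codon 5 ATC (Ile): third position 3-fold.
Codon 6 CCT (Pro): third position 4-fold.
Codon 7 TCA (Ser): third position 4-fold.
Codon 8 CAT (His): third position 2-fold.
Codon 9 GCC (Ala): third position 4-fold.
Four-fold degenerate third positions: 5.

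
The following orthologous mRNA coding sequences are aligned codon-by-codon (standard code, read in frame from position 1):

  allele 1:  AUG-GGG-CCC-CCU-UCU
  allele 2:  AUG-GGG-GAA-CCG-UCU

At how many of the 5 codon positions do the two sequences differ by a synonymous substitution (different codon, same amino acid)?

1

Codon 1: AUG Met / AUG Met — identical.
Codon 2: GGG Gly / GGG Gly — identical.
Codon 3: CCC Pro / GAA Glu — nonsynonymous.
Codon 4: CCU Pro / CCG Pro — synonymous.
Codon 5: UCU Ser / UCU Ser — identical.
Synonymous differences: 1.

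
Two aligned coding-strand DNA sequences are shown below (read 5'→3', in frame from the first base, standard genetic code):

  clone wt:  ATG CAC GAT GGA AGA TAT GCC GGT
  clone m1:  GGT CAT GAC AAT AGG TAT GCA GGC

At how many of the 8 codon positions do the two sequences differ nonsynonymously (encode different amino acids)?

2

Codon 1: ATG Met / GGT Gly — nonsynonymous.
Codon 2: CAC His / CAT His — synonymous.
Codon 3: GAT Asp / GAC Asp — synonymous.
Codon 4: GGA Gly / AAT Asn — nonsynonymous.
Codon 5: AGA Arg / AGG Arg — synonymous.
Codon 6: TAT Tyr / TAT Tyr — identical.
Codon 7: GCC Ala / GCA Ala — synonymous.
Codon 8: GGT Gly / GGC Gly — synonymous.
Nonsynonymous differences: 2.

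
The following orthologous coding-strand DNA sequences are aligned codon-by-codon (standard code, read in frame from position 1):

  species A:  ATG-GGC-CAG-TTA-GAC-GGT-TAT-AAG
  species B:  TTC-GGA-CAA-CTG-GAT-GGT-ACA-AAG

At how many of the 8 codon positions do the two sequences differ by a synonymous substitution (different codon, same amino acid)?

4

Codon 1: ATG Met / TTC Phe — nonsynonymous.
Codon 2: GGC Gly / GGA Gly — synonymous.
Codon 3: CAG Gln / CAA Gln — synonymous.
Codon 4: TTA Leu / CTG Leu — synonymous.
Codon 5: GAC Asp / GAT Asp — synonymous.
Codon 6: GGT Gly / GGT Gly — identical.
Codon 7: TAT Tyr / ACA Thr — nonsynonymous.
Codon 8: AAG Lys / AAG Lys — identical.
Synonymous differences: 4.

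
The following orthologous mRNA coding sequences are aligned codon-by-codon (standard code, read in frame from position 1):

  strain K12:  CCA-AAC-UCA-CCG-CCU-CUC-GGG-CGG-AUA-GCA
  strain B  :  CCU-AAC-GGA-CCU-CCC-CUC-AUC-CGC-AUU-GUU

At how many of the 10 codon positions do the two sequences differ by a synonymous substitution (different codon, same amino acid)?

Codon 1: CCA Pro / CCU Pro — synonymous.
Codon 2: AAC Asn / AAC Asn — identical.
Codon 3: UCA Ser / GGA Gly — nonsynonymous.
Codon 4: CCG Pro / CCU Pro — synonymous.
Codon 5: CCU Pro / CCC Pro — synonymous.
Codon 6: CUC Leu / CUC Leu — identical.
Codon 7: GGG Gly / AUC Ile — nonsynonymous.
Codon 8: CGG Arg / CGC Arg — synonymous.
Codon 9: AUA Ile / AUU Ile — synonymous.
Codon 10: GCA Ala / GUU Val — nonsynonymous.
Synonymous differences: 5.

5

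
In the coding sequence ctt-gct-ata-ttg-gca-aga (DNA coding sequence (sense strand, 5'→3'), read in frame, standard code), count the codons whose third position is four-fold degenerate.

3

Codon 1 CTT (Leu): third position 4-fold.
Codon 2 GCT (Ala): third position 4-fold.
Codon 3 ATA (Ile): third position 3-fold.
Codon 4 TTG (Leu): third position 2-fold.
Codon 5 GCA (Ala): third position 4-fold.
Codon 6 AGA (Arg): third position 2-fold.
Four-fold degenerate third positions: 3.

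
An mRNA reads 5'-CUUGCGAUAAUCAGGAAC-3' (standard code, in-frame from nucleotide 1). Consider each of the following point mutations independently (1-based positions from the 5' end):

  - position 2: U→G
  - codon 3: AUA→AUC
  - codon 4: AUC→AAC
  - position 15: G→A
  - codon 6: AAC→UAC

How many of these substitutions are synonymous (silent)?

2

Codon 1: CUU (Leu) → CGU (Arg) — missense.
Codon 3: AUA (Ile) → AUC (Ile) — synonymous.
Codon 4: AUC (Ile) → AAC (Asn) — missense.
Codon 5: AGG (Arg) → AGA (Arg) — synonymous.
Codon 6: AAC (Asn) → UAC (Tyr) — missense.
Synonymous: 2 of 5.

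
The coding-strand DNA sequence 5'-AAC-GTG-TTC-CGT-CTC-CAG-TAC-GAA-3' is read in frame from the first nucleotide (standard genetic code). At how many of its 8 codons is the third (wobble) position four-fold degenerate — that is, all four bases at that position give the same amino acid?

Codon 1 AAC (Asn): third position 2-fold.
Codon 2 GTG (Val): third position 4-fold.
Codon 3 TTC (Phe): third position 2-fold.
Codon 4 CGT (Arg): third position 4-fold.
Codon 5 CTC (Leu): third position 4-fold.
Codon 6 CAG (Gln): third position 2-fold.
Codon 7 TAC (Tyr): third position 2-fold.
Codon 8 GAA (Glu): third position 2-fold.
Four-fold degenerate third positions: 3.

3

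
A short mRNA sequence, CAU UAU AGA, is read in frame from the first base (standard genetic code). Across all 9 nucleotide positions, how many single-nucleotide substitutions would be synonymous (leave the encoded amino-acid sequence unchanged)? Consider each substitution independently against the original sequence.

Codon 1 (CAU, His): 1 synonymous substitution.
Codon 2 (UAU, Tyr): 1 synonymous substitution.
Codon 3 (AGA, Arg): 2 synonymous substitutions.
Total: 1 + 1 + 2 = 4.

4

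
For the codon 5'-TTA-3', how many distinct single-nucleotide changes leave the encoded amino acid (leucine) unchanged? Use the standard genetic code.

Position 1: CTA → 1 synonymous.
Position 2: none → 0 synonymous.
Position 3: TTG → 1 synonymous.
Total: 1 + 0 + 1 = 2.

2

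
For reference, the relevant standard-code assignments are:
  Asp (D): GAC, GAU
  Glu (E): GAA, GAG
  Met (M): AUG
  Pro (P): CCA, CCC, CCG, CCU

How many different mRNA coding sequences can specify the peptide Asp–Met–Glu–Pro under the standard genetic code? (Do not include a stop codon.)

16

Asp: 2 codons.
Met: 1 codon.
Glu: 2 codons.
Pro: 4 codons.
2 × 1 × 2 × 4 = 16.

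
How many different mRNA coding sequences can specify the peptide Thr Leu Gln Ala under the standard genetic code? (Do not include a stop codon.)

Thr: 4 codons.
Leu: 6 codons.
Gln: 2 codons.
Ala: 4 codons.
4 × 6 × 2 × 4 = 192.

192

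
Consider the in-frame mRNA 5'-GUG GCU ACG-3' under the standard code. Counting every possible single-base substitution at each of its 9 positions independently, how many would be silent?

Codon 1 (GUG, Val): 3 synonymous substitutions.
Codon 2 (GCU, Ala): 3 synonymous substitutions.
Codon 3 (ACG, Thr): 3 synonymous substitutions.
Total: 3 + 3 + 3 = 9.

9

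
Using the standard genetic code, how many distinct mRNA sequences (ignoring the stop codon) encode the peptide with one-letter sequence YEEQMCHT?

256

Tyr: 2 codons.
Glu: 2 codons.
Glu: 2 codons.
Gln: 2 codons.
Met: 1 codon.
Cys: 2 codons.
His: 2 codons.
Thr: 4 codons.
2 × 2 × 2 × 2 × 1 × 2 × 2 × 4 = 256.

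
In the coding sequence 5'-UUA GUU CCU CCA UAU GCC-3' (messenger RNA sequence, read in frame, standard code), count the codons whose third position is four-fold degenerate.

4

Codon 1 UUA (Leu): third position 2-fold.
Codon 2 GUU (Val): third position 4-fold.
Codon 3 CCU (Pro): third position 4-fold.
Codon 4 CCA (Pro): third position 4-fold.
Codon 5 UAU (Tyr): third position 2-fold.
Codon 6 GCC (Ala): third position 4-fold.
Four-fold degenerate third positions: 4.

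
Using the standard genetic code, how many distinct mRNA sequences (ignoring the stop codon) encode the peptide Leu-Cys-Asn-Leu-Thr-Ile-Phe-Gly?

Leu: 6 codons.
Cys: 2 codons.
Asn: 2 codons.
Leu: 6 codons.
Thr: 4 codons.
Ile: 3 codons.
Phe: 2 codons.
Gly: 4 codons.
6 × 2 × 2 × 6 × 4 × 3 × 2 × 4 = 13824.

13824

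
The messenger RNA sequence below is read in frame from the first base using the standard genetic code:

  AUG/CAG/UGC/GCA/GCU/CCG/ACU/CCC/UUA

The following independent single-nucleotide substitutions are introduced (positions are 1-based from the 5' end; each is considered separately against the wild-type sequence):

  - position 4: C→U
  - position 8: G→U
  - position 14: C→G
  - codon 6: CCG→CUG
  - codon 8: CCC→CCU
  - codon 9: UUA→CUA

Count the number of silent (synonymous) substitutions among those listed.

2

Codon 2: CAG (Gln) → UAG (Stop) — nonsense.
Codon 3: UGC (Cys) → UUC (Phe) — missense.
Codon 5: GCU (Ala) → GGU (Gly) — missense.
Codon 6: CCG (Pro) → CUG (Leu) — missense.
Codon 8: CCC (Pro) → CCU (Pro) — synonymous.
Codon 9: UUA (Leu) → CUA (Leu) — synonymous.
Synonymous: 2 of 6.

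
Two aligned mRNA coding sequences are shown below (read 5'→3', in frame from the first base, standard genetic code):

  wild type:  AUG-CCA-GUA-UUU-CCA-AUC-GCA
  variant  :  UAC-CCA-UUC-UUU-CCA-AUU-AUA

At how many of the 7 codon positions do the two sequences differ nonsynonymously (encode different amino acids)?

3

Codon 1: AUG Met / UAC Tyr — nonsynonymous.
Codon 2: CCA Pro / CCA Pro — identical.
Codon 3: GUA Val / UUC Phe — nonsynonymous.
Codon 4: UUU Phe / UUU Phe — identical.
Codon 5: CCA Pro / CCA Pro — identical.
Codon 6: AUC Ile / AUU Ile — synonymous.
Codon 7: GCA Ala / AUA Ile — nonsynonymous.
Nonsynonymous differences: 3.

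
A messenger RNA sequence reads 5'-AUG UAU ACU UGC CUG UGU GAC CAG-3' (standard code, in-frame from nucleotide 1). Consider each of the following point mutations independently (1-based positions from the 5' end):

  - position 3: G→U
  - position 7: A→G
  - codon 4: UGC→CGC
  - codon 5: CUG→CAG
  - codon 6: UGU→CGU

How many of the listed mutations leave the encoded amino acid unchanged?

Codon 1: AUG (Met) → AUU (Ile) — missense.
Codon 3: ACU (Thr) → GCU (Ala) — missense.
Codon 4: UGC (Cys) → CGC (Arg) — missense.
Codon 5: CUG (Leu) → CAG (Gln) — missense.
Codon 6: UGU (Cys) → CGU (Arg) — missense.
Synonymous: 0 of 5.

0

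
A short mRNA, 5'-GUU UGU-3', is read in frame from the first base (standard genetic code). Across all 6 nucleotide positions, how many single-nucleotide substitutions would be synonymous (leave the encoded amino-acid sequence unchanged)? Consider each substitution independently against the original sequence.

Codon 1 (GUU, Val): 3 synonymous substitutions.
Codon 2 (UGU, Cys): 1 synonymous substitution.
Total: 3 + 1 = 4.

4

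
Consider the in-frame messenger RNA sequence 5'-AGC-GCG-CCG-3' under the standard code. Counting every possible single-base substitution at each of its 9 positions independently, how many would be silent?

Codon 1 (AGC, Ser): 1 synonymous substitution.
Codon 2 (GCG, Ala): 3 synonymous substitutions.
Codon 3 (CCG, Pro): 3 synonymous substitutions.
Total: 1 + 3 + 3 = 7.

7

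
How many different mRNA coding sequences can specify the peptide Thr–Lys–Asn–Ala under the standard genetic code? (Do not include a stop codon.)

Thr: 4 codons.
Lys: 2 codons.
Asn: 2 codons.
Ala: 4 codons.
4 × 2 × 2 × 4 = 64.

64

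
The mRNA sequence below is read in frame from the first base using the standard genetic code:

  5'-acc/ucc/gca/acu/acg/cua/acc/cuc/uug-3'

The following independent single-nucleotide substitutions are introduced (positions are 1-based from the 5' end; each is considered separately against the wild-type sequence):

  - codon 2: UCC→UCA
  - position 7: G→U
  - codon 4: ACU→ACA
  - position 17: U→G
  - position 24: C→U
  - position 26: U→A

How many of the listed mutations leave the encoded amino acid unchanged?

Codon 2: UCC (Ser) → UCA (Ser) — synonymous.
Codon 3: GCA (Ala) → UCA (Ser) — missense.
Codon 4: ACU (Thr) → ACA (Thr) — synonymous.
Codon 6: CUA (Leu) → CGA (Arg) — missense.
Codon 8: CUC (Leu) → CUU (Leu) — synonymous.
Codon 9: UUG (Leu) → UAG (Stop) — nonsense.
Synonymous: 3 of 6.

3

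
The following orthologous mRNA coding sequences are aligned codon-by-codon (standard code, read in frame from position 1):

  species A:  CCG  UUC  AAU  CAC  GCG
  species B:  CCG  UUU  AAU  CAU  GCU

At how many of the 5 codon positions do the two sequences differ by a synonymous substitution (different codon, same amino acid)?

3

Codon 1: CCG Pro / CCG Pro — identical.
Codon 2: UUC Phe / UUU Phe — synonymous.
Codon 3: AAU Asn / AAU Asn — identical.
Codon 4: CAC His / CAU His — synonymous.
Codon 5: GCG Ala / GCU Ala — synonymous.
Synonymous differences: 3.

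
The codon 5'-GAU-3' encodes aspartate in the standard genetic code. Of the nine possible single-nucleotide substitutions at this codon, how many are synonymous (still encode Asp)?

1

Position 1: none → 0 synonymous.
Position 2: none → 0 synonymous.
Position 3: GAC → 1 synonymous.
Total: 0 + 0 + 1 = 1.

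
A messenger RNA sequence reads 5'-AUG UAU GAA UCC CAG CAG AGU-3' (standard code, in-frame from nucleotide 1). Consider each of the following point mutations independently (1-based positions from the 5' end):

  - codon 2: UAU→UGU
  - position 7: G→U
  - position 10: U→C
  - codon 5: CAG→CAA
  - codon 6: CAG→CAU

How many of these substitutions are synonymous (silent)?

1

Codon 2: UAU (Tyr) → UGU (Cys) — missense.
Codon 3: GAA (Glu) → UAA (Stop) — nonsense.
Codon 4: UCC (Ser) → CCC (Pro) — missense.
Codon 5: CAG (Gln) → CAA (Gln) — synonymous.
Codon 6: CAG (Gln) → CAU (His) — missense.
Synonymous: 1 of 5.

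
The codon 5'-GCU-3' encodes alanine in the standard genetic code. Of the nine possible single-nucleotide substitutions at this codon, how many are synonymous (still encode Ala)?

3

Position 1: none → 0 synonymous.
Position 2: none → 0 synonymous.
Position 3: GCC, GCA, GCG → 3 synonymous.
Total: 0 + 0 + 3 = 3.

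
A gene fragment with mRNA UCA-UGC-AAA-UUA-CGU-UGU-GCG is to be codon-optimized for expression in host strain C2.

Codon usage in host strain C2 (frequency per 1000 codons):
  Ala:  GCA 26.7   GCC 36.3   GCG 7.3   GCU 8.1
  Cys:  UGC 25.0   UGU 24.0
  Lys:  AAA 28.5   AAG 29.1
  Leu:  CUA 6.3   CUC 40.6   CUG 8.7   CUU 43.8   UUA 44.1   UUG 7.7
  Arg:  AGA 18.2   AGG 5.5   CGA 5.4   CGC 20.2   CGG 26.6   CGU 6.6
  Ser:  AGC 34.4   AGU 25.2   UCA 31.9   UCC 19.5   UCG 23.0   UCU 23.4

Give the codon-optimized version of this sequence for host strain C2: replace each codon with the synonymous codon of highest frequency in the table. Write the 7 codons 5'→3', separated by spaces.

Codon 1 (Ser): best is AGC at 34.4.
Codon 2 (Cys): best is UGC at 25.0.
Codon 3 (Lys): best is AAG at 29.1.
Codon 4 (Leu): best is UUA at 44.1.
Codon 5 (Arg): best is CGG at 26.6.
Codon 6 (Cys): best is UGC at 25.0.
Codon 7 (Ala): best is GCC at 36.3.

AGC UGC AAG UUA CGG UGC GCC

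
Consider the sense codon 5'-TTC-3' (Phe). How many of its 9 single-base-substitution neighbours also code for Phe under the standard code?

Position 1: none → 0 synonymous.
Position 2: none → 0 synonymous.
Position 3: TTT → 1 synonymous.
Total: 0 + 0 + 1 = 1.

1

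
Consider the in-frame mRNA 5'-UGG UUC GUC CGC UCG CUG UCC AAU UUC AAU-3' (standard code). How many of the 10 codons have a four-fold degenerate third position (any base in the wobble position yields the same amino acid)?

5

Codon 1 UGG (Trp): third position 1-fold.
Codon 2 UUC (Phe): third position 2-fold.
Codon 3 GUC (Val): third position 4-fold.
Codon 4 CGC (Arg): third position 4-fold.
Codon 5 UCG (Ser): third position 4-fold.
Codon 6 CUG (Leu): third position 4-fold.
Codon 7 UCC (Ser): third position 4-fold.
Codon 8 AAU (Asn): third position 2-fold.
Codon 9 UUC (Phe): third position 2-fold.
Codon 10 AAU (Asn): third position 2-fold.
Four-fold degenerate third positions: 5.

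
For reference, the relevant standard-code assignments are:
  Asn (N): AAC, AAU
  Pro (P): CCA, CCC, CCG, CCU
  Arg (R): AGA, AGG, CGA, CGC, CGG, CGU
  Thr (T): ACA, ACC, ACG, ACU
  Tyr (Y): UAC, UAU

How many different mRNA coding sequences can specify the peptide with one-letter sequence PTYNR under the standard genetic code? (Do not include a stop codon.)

384

Pro: 4 codons.
Thr: 4 codons.
Tyr: 2 codons.
Asn: 2 codons.
Arg: 6 codons.
4 × 4 × 2 × 2 × 6 = 384.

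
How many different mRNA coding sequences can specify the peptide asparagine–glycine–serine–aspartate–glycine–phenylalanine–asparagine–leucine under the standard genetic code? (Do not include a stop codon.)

Asn: 2 codons.
Gly: 4 codons.
Ser: 6 codons.
Asp: 2 codons.
Gly: 4 codons.
Phe: 2 codons.
Asn: 2 codons.
Leu: 6 codons.
2 × 4 × 6 × 2 × 4 × 2 × 2 × 6 = 9216.

9216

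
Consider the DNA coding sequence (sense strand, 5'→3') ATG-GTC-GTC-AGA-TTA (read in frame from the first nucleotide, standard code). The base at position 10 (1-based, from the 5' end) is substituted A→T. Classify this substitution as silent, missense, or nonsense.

Position 10 falls in codon 4: AGA → Arg.
After the substitution the codon is TGA → Stop.
The new codon is a stop codon, so this is a nonsense mutation.

nonsense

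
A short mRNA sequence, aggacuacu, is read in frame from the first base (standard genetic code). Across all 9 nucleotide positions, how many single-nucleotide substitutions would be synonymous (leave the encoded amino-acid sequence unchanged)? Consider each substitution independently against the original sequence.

Codon 1 (AGG, Arg): 2 synonymous substitutions.
Codon 2 (ACU, Thr): 3 synonymous substitutions.
Codon 3 (ACU, Thr): 3 synonymous substitutions.
Total: 2 + 3 + 3 = 8.

8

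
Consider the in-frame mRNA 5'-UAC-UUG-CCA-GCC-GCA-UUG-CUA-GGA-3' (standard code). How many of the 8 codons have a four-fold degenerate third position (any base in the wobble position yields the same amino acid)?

5

Codon 1 UAC (Tyr): third position 2-fold.
Codon 2 UUG (Leu): third position 2-fold.
Codon 3 CCA (Pro): third position 4-fold.
Codon 4 GCC (Ala): third position 4-fold.
Codon 5 GCA (Ala): third position 4-fold.
Codon 6 UUG (Leu): third position 2-fold.
Codon 7 CUA (Leu): third position 4-fold.
Codon 8 GGA (Gly): third position 4-fold.
Four-fold degenerate third positions: 5.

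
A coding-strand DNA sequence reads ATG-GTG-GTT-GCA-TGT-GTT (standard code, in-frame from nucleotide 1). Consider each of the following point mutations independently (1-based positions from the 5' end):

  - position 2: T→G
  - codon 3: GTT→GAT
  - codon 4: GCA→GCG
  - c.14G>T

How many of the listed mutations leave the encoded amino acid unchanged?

1

Codon 1: ATG (Met) → AGG (Arg) — missense.
Codon 3: GTT (Val) → GAT (Asp) — missense.
Codon 4: GCA (Ala) → GCG (Ala) — synonymous.
Codon 5: TGT (Cys) → TTT (Phe) — missense.
Synonymous: 1 of 4.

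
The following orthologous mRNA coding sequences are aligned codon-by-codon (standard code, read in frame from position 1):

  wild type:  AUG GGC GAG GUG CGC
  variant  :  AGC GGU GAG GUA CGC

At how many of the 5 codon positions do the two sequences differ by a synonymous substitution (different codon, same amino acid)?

2

Codon 1: AUG Met / AGC Ser — nonsynonymous.
Codon 2: GGC Gly / GGU Gly — synonymous.
Codon 3: GAG Glu / GAG Glu — identical.
Codon 4: GUG Val / GUA Val — synonymous.
Codon 5: CGC Arg / CGC Arg — identical.
Synonymous differences: 2.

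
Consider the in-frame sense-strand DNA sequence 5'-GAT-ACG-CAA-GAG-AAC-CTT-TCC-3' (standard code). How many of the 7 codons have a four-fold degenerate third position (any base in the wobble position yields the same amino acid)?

3

Codon 1 GAT (Asp): third position 2-fold.
Codon 2 ACG (Thr): third position 4-fold.
Codon 3 CAA (Gln): third position 2-fold.
Codon 4 GAG (Glu): third position 2-fold.
Codon 5 AAC (Asn): third position 2-fold.
Codon 6 CTT (Leu): third position 4-fold.
Codon 7 TCC (Ser): third position 4-fold.
Four-fold degenerate third positions: 3.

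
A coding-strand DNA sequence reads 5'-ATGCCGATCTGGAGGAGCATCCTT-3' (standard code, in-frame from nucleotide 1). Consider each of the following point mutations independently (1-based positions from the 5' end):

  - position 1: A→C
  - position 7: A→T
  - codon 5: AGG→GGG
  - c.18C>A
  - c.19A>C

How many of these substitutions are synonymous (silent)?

0

Codon 1: ATG (Met) → CTG (Leu) — missense.
Codon 3: ATC (Ile) → TTC (Phe) — missense.
Codon 5: AGG (Arg) → GGG (Gly) — missense.
Codon 6: AGC (Ser) → AGA (Arg) — missense.
Codon 7: ATC (Ile) → CTC (Leu) — missense.
Synonymous: 0 of 5.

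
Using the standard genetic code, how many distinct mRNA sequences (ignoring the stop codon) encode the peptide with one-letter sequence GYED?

Gly: 4 codons.
Tyr: 2 codons.
Glu: 2 codons.
Asp: 2 codons.
4 × 2 × 2 × 2 = 32.

32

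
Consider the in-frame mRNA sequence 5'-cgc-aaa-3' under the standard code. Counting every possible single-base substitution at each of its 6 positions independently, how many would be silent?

4

Codon 1 (CGC, Arg): 3 synonymous substitutions.
Codon 2 (AAA, Lys): 1 synonymous substitution.
Total: 3 + 1 = 4.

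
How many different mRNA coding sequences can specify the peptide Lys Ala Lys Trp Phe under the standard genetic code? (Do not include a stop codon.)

32

Lys: 2 codons.
Ala: 4 codons.
Lys: 2 codons.
Trp: 1 codon.
Phe: 2 codons.
2 × 4 × 2 × 1 × 2 = 32.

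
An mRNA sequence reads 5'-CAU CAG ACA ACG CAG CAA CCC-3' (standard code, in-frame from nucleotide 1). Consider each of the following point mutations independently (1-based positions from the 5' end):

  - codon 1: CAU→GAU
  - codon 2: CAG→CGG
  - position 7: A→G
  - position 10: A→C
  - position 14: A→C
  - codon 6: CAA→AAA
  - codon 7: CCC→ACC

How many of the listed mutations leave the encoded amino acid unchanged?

Codon 1: CAU (His) → GAU (Asp) — missense.
Codon 2: CAG (Gln) → CGG (Arg) — missense.
Codon 3: ACA (Thr) → GCA (Ala) — missense.
Codon 4: ACG (Thr) → CCG (Pro) — missense.
Codon 5: CAG (Gln) → CCG (Pro) — missense.
Codon 6: CAA (Gln) → AAA (Lys) — missense.
Codon 7: CCC (Pro) → ACC (Thr) — missense.
Synonymous: 0 of 7.

0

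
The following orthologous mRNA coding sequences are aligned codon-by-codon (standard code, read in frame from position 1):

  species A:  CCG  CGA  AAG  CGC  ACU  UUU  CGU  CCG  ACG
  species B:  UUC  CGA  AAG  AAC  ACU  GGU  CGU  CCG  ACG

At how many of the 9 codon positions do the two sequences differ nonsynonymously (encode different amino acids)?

3

Codon 1: CCG Pro / UUC Phe — nonsynonymous.
Codon 2: CGA Arg / CGA Arg — identical.
Codon 3: AAG Lys / AAG Lys — identical.
Codon 4: CGC Arg / AAC Asn — nonsynonymous.
Codon 5: ACU Thr / ACU Thr — identical.
Codon 6: UUU Phe / GGU Gly — nonsynonymous.
Codon 7: CGU Arg / CGU Arg — identical.
Codon 8: CCG Pro / CCG Pro — identical.
Codon 9: ACG Thr / ACG Thr — identical.
Nonsynonymous differences: 3.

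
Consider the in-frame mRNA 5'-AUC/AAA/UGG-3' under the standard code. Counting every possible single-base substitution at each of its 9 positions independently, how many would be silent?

3

Codon 1 (AUC, Ile): 2 synonymous substitutions.
Codon 2 (AAA, Lys): 1 synonymous substitution.
Codon 3 (UGG, Trp): 0 synonymous substitutions.
Total: 2 + 1 + 0 = 3.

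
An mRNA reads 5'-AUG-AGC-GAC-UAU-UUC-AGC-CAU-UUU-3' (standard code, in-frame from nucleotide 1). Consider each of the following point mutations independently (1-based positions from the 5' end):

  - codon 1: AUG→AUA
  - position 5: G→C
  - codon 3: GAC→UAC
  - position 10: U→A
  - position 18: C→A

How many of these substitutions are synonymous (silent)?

0

Codon 1: AUG (Met) → AUA (Ile) — missense.
Codon 2: AGC (Ser) → ACC (Thr) — missense.
Codon 3: GAC (Asp) → UAC (Tyr) — missense.
Codon 4: UAU (Tyr) → AAU (Asn) — missense.
Codon 6: AGC (Ser) → AGA (Arg) — missense.
Synonymous: 0 of 5.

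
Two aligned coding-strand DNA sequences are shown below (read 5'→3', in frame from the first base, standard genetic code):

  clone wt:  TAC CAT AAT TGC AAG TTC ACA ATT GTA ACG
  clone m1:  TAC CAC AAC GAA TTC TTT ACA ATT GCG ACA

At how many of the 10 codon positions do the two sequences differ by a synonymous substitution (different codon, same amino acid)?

Codon 1: TAC Tyr / TAC Tyr — identical.
Codon 2: CAT His / CAC His — synonymous.
Codon 3: AAT Asn / AAC Asn — synonymous.
Codon 4: TGC Cys / GAA Glu — nonsynonymous.
Codon 5: AAG Lys / TTC Phe — nonsynonymous.
Codon 6: TTC Phe / TTT Phe — synonymous.
Codon 7: ACA Thr / ACA Thr — identical.
Codon 8: ATT Ile / ATT Ile — identical.
Codon 9: GTA Val / GCG Ala — nonsynonymous.
Codon 10: ACG Thr / ACA Thr — synonymous.
Synonymous differences: 4.

4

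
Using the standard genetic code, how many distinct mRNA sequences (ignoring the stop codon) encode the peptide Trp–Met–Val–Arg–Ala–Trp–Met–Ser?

576

Trp: 1 codon.
Met: 1 codon.
Val: 4 codons.
Arg: 6 codons.
Ala: 4 codons.
Trp: 1 codon.
Met: 1 codon.
Ser: 6 codons.
1 × 1 × 4 × 6 × 4 × 1 × 1 × 6 = 576.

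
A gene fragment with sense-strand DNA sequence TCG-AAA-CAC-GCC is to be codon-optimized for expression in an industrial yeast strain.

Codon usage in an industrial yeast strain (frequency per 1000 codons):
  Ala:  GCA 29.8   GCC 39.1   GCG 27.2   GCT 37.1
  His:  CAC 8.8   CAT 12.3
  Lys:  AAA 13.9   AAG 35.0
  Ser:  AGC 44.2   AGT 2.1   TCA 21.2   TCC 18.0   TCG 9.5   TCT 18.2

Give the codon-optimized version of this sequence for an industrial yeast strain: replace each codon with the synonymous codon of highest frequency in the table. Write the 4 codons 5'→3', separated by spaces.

Codon 1 (Ser): best is AGC at 44.2.
Codon 2 (Lys): best is AAG at 35.0.
Codon 3 (His): best is CAT at 12.3.
Codon 4 (Ala): best is GCC at 39.1.

AGC AAG CAT GCC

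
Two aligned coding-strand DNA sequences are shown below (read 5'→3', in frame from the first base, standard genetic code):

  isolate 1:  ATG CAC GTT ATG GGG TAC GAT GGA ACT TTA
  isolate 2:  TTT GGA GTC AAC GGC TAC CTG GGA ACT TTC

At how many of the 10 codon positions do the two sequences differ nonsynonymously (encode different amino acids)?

Codon 1: ATG Met / TTT Phe — nonsynonymous.
Codon 2: CAC His / GGA Gly — nonsynonymous.
Codon 3: GTT Val / GTC Val — synonymous.
Codon 4: ATG Met / AAC Asn — nonsynonymous.
Codon 5: GGG Gly / GGC Gly — synonymous.
Codon 6: TAC Tyr / TAC Tyr — identical.
Codon 7: GAT Asp / CTG Leu — nonsynonymous.
Codon 8: GGA Gly / GGA Gly — identical.
Codon 9: ACT Thr / ACT Thr — identical.
Codon 10: TTA Leu / TTC Phe — nonsynonymous.
Nonsynonymous differences: 5.

5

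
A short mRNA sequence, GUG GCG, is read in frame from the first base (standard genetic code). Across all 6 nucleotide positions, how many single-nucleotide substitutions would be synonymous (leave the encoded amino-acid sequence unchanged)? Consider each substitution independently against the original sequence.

Codon 1 (GUG, Val): 3 synonymous substitutions.
Codon 2 (GCG, Ala): 3 synonymous substitutions.
Total: 3 + 3 = 6.

6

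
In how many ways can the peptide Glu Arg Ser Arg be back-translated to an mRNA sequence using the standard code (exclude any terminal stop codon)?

Glu: 2 codons.
Arg: 6 codons.
Ser: 6 codons.
Arg: 6 codons.
2 × 6 × 6 × 6 = 432.

432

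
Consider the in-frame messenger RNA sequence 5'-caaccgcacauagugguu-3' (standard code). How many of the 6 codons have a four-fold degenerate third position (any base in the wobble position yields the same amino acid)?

3

Codon 1 CAA (Gln): third position 2-fold.
Codon 2 CCG (Pro): third position 4-fold.
Codon 3 CAC (His): third position 2-fold.
Codon 4 AUA (Ile): third position 3-fold.
Codon 5 GUG (Val): third position 4-fold.
Codon 6 GUU (Val): third position 4-fold.
Four-fold degenerate third positions: 3.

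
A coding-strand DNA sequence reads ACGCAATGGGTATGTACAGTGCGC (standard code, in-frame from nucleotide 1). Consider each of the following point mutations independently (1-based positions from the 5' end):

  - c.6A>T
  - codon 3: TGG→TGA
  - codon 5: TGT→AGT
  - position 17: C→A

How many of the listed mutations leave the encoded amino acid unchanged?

0

Codon 2: CAA (Gln) → CAT (His) — missense.
Codon 3: TGG (Trp) → TGA (Stop) — nonsense.
Codon 5: TGT (Cys) → AGT (Ser) — missense.
Codon 6: ACA (Thr) → AAA (Lys) — missense.
Synonymous: 0 of 4.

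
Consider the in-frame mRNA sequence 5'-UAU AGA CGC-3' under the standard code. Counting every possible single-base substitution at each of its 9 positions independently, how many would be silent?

6

Codon 1 (UAU, Tyr): 1 synonymous substitution.
Codon 2 (AGA, Arg): 2 synonymous substitutions.
Codon 3 (CGC, Arg): 3 synonymous substitutions.
Total: 1 + 2 + 3 = 6.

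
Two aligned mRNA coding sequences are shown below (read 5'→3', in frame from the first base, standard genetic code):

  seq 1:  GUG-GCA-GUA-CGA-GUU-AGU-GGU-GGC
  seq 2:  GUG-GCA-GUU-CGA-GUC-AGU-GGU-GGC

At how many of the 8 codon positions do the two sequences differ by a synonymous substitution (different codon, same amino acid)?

2

Codon 1: GUG Val / GUG Val — identical.
Codon 2: GCA Ala / GCA Ala — identical.
Codon 3: GUA Val / GUU Val — synonymous.
Codon 4: CGA Arg / CGA Arg — identical.
Codon 5: GUU Val / GUC Val — synonymous.
Codon 6: AGU Ser / AGU Ser — identical.
Codon 7: GGU Gly / GGU Gly — identical.
Codon 8: GGC Gly / GGC Gly — identical.
Synonymous differences: 2.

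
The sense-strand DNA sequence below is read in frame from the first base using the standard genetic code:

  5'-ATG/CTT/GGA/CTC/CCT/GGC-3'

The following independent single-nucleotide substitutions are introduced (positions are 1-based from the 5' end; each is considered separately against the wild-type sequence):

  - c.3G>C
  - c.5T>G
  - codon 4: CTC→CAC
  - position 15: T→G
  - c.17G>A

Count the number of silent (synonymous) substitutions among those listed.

Codon 1: ATG (Met) → ATC (Ile) — missense.
Codon 2: CTT (Leu) → CGT (Arg) — missense.
Codon 4: CTC (Leu) → CAC (His) — missense.
Codon 5: CCT (Pro) → CCG (Pro) — synonymous.
Codon 6: GGC (Gly) → GAC (Asp) — missense.
Synonymous: 1 of 5.

1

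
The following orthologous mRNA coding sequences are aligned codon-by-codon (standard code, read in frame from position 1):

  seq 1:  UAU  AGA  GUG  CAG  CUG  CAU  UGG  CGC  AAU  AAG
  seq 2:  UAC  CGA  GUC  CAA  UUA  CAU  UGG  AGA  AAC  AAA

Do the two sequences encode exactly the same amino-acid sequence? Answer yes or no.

yes

Codon 1: UAU Tyr / UAC Tyr — synonymous.
Codon 2: AGA Arg / CGA Arg — synonymous.
Codon 3: GUG Val / GUC Val — synonymous.
Codon 4: CAG Gln / CAA Gln — synonymous.
Codon 5: CUG Leu / UUA Leu — synonymous.
Codon 6: CAU His / CAU His — identical.
Codon 7: UGG Trp / UGG Trp — identical.
Codon 8: CGC Arg / AGA Arg — synonymous.
Codon 9: AAU Asn / AAC Asn — synonymous.
Codon 10: AAG Lys / AAA Lys — synonymous.
Nonsynonymous differences: 0 → same protein.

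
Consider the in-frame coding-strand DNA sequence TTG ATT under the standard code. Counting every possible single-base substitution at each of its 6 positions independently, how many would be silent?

Codon 1 (TTG, Leu): 2 synonymous substitutions.
Codon 2 (ATT, Ile): 2 synonymous substitutions.
Total: 2 + 2 = 4.

4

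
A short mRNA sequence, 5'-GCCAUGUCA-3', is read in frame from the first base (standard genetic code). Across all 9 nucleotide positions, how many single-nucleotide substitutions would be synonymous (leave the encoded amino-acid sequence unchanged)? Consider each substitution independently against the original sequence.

Codon 1 (GCC, Ala): 3 synonymous substitutions.
Codon 2 (AUG, Met): 0 synonymous substitutions.
Codon 3 (UCA, Ser): 3 synonymous substitutions.
Total: 3 + 0 + 3 = 6.

6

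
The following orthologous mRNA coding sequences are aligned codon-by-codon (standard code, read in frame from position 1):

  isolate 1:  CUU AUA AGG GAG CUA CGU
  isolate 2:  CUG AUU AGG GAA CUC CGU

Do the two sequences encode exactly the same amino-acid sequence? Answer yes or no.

Codon 1: CUU Leu / CUG Leu — synonymous.
Codon 2: AUA Ile / AUU Ile — synonymous.
Codon 3: AGG Arg / AGG Arg — identical.
Codon 4: GAG Glu / GAA Glu — synonymous.
Codon 5: CUA Leu / CUC Leu — synonymous.
Codon 6: CGU Arg / CGU Arg — identical.
Nonsynonymous differences: 0 → same protein.

yes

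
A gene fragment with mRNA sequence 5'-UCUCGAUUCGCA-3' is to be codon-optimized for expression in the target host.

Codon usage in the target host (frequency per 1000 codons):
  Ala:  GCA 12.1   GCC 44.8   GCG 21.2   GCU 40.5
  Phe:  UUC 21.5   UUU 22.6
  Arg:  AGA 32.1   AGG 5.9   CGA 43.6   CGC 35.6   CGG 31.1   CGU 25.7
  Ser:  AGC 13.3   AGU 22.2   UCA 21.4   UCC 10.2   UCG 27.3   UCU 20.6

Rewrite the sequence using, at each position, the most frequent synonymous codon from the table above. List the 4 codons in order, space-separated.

UCG CGA UUU GCC

Codon 1 (Ser): best is UCG at 27.3.
Codon 2 (Arg): best is CGA at 43.6.
Codon 3 (Phe): best is UUU at 22.6.
Codon 4 (Ala): best is GCC at 44.8.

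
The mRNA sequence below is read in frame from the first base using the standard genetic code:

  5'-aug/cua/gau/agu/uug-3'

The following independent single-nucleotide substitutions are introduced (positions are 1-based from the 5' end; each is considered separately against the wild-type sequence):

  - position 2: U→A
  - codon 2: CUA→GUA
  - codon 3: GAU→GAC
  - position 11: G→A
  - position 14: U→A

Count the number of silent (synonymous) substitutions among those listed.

1

Codon 1: AUG (Met) → AAG (Lys) — missense.
Codon 2: CUA (Leu) → GUA (Val) — missense.
Codon 3: GAU (Asp) → GAC (Asp) — synonymous.
Codon 4: AGU (Ser) → AAU (Asn) — missense.
Codon 5: UUG (Leu) → UAG (Stop) — nonsense.
Synonymous: 1 of 5.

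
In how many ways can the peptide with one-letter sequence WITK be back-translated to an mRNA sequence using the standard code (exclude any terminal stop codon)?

Trp: 1 codon.
Ile: 3 codons.
Thr: 4 codons.
Lys: 2 codons.
1 × 3 × 4 × 2 = 24.

24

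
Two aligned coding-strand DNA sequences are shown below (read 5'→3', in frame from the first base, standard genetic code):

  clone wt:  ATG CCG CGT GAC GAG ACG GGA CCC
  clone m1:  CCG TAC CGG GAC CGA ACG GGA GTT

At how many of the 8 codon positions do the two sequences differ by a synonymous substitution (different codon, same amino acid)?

Codon 1: ATG Met / CCG Pro — nonsynonymous.
Codon 2: CCG Pro / TAC Tyr — nonsynonymous.
Codon 3: CGT Arg / CGG Arg — synonymous.
Codon 4: GAC Asp / GAC Asp — identical.
Codon 5: GAG Glu / CGA Arg — nonsynonymous.
Codon 6: ACG Thr / ACG Thr — identical.
Codon 7: GGA Gly / GGA Gly — identical.
Codon 8: CCC Pro / GTT Val — nonsynonymous.
Synonymous differences: 1.

1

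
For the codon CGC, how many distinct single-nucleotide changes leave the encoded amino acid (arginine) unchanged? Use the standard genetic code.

3

Position 1: none → 0 synonymous.
Position 2: none → 0 synonymous.
Position 3: CGU, CGA, CGG → 3 synonymous.
Total: 0 + 0 + 3 = 3.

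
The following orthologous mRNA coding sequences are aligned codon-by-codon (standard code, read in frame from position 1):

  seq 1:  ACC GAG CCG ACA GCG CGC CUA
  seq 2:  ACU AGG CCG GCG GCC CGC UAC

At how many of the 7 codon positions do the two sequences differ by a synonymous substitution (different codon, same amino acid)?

Codon 1: ACC Thr / ACU Thr — synonymous.
Codon 2: GAG Glu / AGG Arg — nonsynonymous.
Codon 3: CCG Pro / CCG Pro — identical.
Codon 4: ACA Thr / GCG Ala — nonsynonymous.
Codon 5: GCG Ala / GCC Ala — synonymous.
Codon 6: CGC Arg / CGC Arg — identical.
Codon 7: CUA Leu / UAC Tyr — nonsynonymous.
Synonymous differences: 2.

2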